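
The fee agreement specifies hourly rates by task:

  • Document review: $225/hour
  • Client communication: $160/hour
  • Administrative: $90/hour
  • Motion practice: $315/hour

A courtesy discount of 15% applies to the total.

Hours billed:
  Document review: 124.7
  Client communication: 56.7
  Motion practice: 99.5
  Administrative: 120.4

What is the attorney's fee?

Document review: 124.7 × $225 = $28,057.50
Client communication: 56.7 × $160 = $9,072.00
Administrative: 120.4 × $90 = $10,836.00
Motion practice: 99.5 × $315 = $31,342.50
Subtotal: $79,308.00
Less 15% discount: −$11,896.20
Total: $79,308.00 − $11,896.20 = $67,411.80

$67,411.80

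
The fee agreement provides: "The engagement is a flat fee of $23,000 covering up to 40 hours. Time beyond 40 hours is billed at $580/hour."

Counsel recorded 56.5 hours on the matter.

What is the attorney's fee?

Flat fee: $23,000.00
Excess hours: 56.5 − 40 = 16.5
Overrun: 16.5 × $580 = $9,570.00
Total: $23,000.00 + $9,570.00 = $32,570.00

$32,570.00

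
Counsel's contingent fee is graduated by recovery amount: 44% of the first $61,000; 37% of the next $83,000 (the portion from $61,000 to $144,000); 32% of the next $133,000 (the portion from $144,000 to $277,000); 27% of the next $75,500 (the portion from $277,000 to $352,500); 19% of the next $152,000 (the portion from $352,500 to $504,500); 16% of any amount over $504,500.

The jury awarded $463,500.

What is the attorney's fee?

First $61,000 at 44% = $26,840.00
Next $83,000 at 37% = $30,710.00
Next $133,000 at 32% = $42,560.00
Next $75,500 at 27% = $20,385.00
Remaining $111,000 at 19% = $21,090.00
Fee: $26,840.00 + $30,710.00 + $42,560.00 + $20,385.00 + $21,090.00 = $141,585.00

$141,585.00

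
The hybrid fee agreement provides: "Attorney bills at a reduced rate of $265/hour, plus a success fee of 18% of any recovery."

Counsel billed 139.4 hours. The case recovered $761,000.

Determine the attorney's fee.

Hourly: 139.4 × $265 = $36,941.00
Success fee: 18% of $761,000 = $136,980.00
Total: $36,941.00 + $136,980.00 = $173,921.00

$173,921.00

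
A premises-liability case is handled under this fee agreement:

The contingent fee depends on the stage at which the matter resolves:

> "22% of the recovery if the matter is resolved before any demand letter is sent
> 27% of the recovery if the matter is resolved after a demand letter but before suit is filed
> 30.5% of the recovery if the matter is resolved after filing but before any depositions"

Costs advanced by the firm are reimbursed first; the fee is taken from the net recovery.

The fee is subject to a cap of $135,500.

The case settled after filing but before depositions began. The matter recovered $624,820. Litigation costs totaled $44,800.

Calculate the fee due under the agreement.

$135,500.00

Fee base (net of costs): $624,820 − $44,800 = $580,020
The matter settled after filing but before depositions began, so the 30.5% rate applies.
$580,020 × 30.5% = $176,906.10
$176,906.10 exceeds the $135,500 cap, so the fee is capped at $135,500.00.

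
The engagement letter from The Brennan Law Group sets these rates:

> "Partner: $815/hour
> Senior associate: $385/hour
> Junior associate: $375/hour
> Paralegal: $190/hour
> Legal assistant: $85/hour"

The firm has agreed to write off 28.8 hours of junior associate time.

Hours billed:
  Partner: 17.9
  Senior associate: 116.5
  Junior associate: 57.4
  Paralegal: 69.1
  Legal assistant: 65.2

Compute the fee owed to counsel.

$88,837.00

Partner: 17.9 × $815 = $14,588.50
Senior associate: 116.5 × $385 = $44,852.50
Junior associate: 57.4 × $375 = $21,525.00
Paralegal: 69.1 × $190 = $13,129.00
Legal assistant: 65.2 × $85 = $5,542.00
Subtotal: $99,637.00
Write-off: 28.8 × $375 = $10,800.00
Total: $99,637.00 − $10,800.00 = $88,837.00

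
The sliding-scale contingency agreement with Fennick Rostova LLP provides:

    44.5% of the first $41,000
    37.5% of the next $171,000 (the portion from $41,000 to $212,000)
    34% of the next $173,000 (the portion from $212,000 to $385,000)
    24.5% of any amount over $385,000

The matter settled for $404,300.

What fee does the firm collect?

$145,918.50

First $41,000 at 44.5% = $18,245.00
Next $171,000 at 37.5% = $64,125.00
Next $173,000 at 34% = $58,820.00
Remaining $19,300 at 24.5% = $4,728.50
Fee: $18,245.00 + $64,125.00 + $58,820.00 + $4,728.50 = $145,918.50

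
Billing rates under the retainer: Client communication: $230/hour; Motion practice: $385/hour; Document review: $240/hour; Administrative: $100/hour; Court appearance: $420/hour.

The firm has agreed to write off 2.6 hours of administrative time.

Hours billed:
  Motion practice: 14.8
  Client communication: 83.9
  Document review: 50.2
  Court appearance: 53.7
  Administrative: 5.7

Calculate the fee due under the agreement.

Client communication: 83.9 × $230 = $19,297.00
Motion practice: 14.8 × $385 = $5,698.00
Document review: 50.2 × $240 = $12,048.00
Administrative: 5.7 × $100 = $570.00
Court appearance: 53.7 × $420 = $22,554.00
Subtotal: $60,167.00
Write-off: 2.6 × $100 = $260.00
Total: $60,167.00 − $260.00 = $59,907.00

$59,907.00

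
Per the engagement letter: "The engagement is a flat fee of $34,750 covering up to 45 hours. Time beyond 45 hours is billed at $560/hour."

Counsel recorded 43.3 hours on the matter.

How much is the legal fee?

$34,750.00

43.3 hours is within the 45-hour scope; only the flat fee applies.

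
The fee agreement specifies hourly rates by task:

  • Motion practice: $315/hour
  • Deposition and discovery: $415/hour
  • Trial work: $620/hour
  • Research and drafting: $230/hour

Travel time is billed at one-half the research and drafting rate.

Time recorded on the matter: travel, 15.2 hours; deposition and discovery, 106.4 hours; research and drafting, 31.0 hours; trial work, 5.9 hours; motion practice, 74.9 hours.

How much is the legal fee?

$80,285.50

Motion practice: 74.9 × $315 = $23,593.50
Deposition and discovery: 106.4 × $415 = $44,156.00
Trial work: 5.9 × $620 = $3,658.00
Research and drafting: 31.0 × $230 = $7,130.00
Subtotal: $23,593.50 + $44,156.00 + $3,658.00 + $7,130.00 = $78,537.50
Travel: 15.2 × ($230 ÷ 2) = 15.2 × $115.00 = $1,748.00
Total: $78,537.50 + $1,748.00 = $80,285.50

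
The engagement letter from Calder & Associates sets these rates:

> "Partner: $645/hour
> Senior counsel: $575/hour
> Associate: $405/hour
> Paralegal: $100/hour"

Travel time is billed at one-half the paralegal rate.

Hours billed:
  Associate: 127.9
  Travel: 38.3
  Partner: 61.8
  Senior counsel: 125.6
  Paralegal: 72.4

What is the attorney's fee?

Partner: 61.8 × $645 = $39,861.00
Senior counsel: 125.6 × $575 = $72,220.00
Associate: 127.9 × $405 = $51,799.50
Paralegal: 72.4 × $100 = $7,240.00
Subtotal: $39,861.00 + $72,220.00 + $51,799.50 + $7,240.00 = $171,120.50
Travel: 38.3 × ($100 ÷ 2) = 38.3 × $50.00 = $1,915.00
Total: $171,120.50 + $1,915.00 = $173,035.50

$173,035.50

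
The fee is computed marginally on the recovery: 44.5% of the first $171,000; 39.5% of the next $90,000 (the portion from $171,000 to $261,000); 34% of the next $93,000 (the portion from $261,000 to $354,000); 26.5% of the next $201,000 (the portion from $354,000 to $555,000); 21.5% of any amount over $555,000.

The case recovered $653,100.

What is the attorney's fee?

$217,621.50

First $171,000 at 44.5% = $76,095.00
Next $90,000 at 39.5% = $35,550.00
Next $93,000 at 34% = $31,620.00
Next $201,000 at 26.5% = $53,265.00
Remaining $98,100 at 21.5% = $21,091.50
Fee: $76,095.00 + $35,550.00 + $31,620.00 + $53,265.00 + $21,091.50 = $217,621.50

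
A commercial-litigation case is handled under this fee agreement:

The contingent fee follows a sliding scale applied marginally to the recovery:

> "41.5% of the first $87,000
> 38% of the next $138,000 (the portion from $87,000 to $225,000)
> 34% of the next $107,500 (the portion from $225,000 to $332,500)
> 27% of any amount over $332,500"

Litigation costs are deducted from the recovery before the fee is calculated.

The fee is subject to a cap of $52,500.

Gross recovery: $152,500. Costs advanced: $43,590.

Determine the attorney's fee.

Fee base (net of costs): $152,500 − $43,590 = $108,910
First $87,000 at 41.5% = $36,105.00
Remaining $21,910 at 38% = $8,325.80
Fee: $36,105.00 + $8,325.80 = $44,430.80
$44,430.80 is under the $52,500 cap.

$44,430.80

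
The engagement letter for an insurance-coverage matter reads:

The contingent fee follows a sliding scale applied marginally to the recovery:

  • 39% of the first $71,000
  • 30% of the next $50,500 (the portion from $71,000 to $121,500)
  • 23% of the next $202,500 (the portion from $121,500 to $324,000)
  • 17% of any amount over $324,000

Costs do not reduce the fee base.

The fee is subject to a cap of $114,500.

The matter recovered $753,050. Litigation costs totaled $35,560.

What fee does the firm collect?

$114,500.00

Fee base is the gross recovery, $753,050; costs are reimbursed separately.
First $71,000 at 39% = $27,690.00
Next $50,500 at 30% = $15,150.00
Next $202,500 at 23% = $46,575.00
Remaining $429,050 at 17% = $72,938.50
Fee: $27,690.00 + $15,150.00 + $46,575.00 + $72,938.50 = $162,353.50
$162,353.50 exceeds the $114,500 cap, so the fee is capped at $114,500.00.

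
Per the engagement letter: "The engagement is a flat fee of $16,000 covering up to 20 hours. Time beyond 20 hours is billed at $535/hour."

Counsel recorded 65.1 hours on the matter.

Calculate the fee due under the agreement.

$40,128.50

Flat fee: $16,000.00
Excess hours: 65.1 − 20 = 45.1
Overrun: 45.1 × $535 = $24,128.50
Total: $16,000.00 + $24,128.50 = $40,128.50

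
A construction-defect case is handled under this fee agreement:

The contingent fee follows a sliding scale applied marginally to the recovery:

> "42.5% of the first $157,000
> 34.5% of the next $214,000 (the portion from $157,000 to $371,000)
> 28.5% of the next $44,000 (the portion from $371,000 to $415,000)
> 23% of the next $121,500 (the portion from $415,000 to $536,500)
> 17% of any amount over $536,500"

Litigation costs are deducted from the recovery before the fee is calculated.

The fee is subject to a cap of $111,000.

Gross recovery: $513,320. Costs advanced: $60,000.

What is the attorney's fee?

Fee base (net of costs): $513,320 − $60,000 = $453,320
First $157,000 at 42.5% = $66,725.00
Next $214,000 at 34.5% = $73,830.00
Next $44,000 at 28.5% = $12,540.00
Remaining $38,320 at 23% = $8,813.60
Fee: $66,725.00 + $73,830.00 + $12,540.00 + $8,813.60 = $161,908.60
$161,908.60 exceeds the $111,000 cap, so the fee is capped at $111,000.00.

$111,000.00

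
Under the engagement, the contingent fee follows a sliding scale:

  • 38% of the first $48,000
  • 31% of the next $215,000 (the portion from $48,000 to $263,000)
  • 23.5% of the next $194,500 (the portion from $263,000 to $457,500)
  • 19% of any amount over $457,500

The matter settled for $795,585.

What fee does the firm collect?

First $48,000 at 38% = $18,240.00
Next $215,000 at 31% = $66,650.00
Next $194,500 at 23.5% = $45,707.50
Remaining $338,085 at 19% = $64,236.15
Fee: $18,240.00 + $66,650.00 + $45,707.50 + $64,236.15 = $194,833.65

$194,833.65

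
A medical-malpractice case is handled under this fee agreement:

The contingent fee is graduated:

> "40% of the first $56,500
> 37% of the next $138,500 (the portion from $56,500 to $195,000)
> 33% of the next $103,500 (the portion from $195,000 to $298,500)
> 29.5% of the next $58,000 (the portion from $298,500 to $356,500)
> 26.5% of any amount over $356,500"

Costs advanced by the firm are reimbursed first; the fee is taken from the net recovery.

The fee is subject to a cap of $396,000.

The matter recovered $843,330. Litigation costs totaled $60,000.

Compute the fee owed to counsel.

$238,219.95

Fee base (net of costs): $843,330 − $60,000 = $783,330
First $56,500 at 40% = $22,600.00
Next $138,500 at 37% = $51,245.00
Next $103,500 at 33% = $34,155.00
Next $58,000 at 29.5% = $17,110.00
Remaining $426,830 at 26.5% = $113,109.95
Fee: $22,600.00 + $51,245.00 + $34,155.00 + $17,110.00 + $113,109.95 = $238,219.95
$238,219.95 is under the $396,000 cap.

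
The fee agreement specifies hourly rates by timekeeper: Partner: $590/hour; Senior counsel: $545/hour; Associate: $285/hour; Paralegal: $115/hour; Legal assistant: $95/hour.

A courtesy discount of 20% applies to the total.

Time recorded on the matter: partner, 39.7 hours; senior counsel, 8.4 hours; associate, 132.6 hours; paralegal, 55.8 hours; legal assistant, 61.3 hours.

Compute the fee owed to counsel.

$62,426.00

Partner: 39.7 × $590 = $23,423.00
Senior counsel: 8.4 × $545 = $4,578.00
Associate: 132.6 × $285 = $37,791.00
Paralegal: 55.8 × $115 = $6,417.00
Legal assistant: 61.3 × $95 = $5,823.50
Subtotal: $78,032.50
Less 20% discount: −$15,606.50
Total: $78,032.50 − $15,606.50 = $62,426.00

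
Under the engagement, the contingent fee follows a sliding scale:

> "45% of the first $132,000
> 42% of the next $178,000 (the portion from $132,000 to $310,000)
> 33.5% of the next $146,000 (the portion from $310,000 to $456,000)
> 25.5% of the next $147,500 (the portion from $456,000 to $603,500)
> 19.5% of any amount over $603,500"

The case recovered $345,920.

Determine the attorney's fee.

$146,193.20

First $132,000 at 45% = $59,400.00
Next $178,000 at 42% = $74,760.00
Remaining $35,920 at 33.5% = $12,033.20
Fee: $59,400.00 + $74,760.00 + $12,033.20 = $146,193.20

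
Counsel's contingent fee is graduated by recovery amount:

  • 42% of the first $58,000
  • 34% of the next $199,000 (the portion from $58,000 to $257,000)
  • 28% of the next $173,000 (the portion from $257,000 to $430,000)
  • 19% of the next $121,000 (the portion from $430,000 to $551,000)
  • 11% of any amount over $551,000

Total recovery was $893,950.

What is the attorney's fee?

$201,174.50

First $58,000 at 42% = $24,360.00
Next $199,000 at 34% = $67,660.00
Next $173,000 at 28% = $48,440.00
Next $121,000 at 19% = $22,990.00
Remaining $342,950 at 11% = $37,724.50
Fee: $24,360.00 + $67,660.00 + $48,440.00 + $22,990.00 + $37,724.50 = $201,174.50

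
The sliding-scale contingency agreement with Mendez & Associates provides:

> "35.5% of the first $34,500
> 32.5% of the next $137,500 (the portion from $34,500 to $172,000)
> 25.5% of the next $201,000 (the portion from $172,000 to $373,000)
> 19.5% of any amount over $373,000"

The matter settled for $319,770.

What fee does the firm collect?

First $34,500 at 35.5% = $12,247.50
Next $137,500 at 32.5% = $44,687.50
Remaining $147,770 at 25.5% = $37,681.35
Fee: $12,247.50 + $44,687.50 + $37,681.35 = $94,616.35

$94,616.35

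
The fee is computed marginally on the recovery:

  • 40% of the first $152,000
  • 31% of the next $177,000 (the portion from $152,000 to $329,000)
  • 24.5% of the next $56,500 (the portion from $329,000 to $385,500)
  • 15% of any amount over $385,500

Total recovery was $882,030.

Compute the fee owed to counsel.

First $152,000 at 40% = $60,800.00
Next $177,000 at 31% = $54,870.00
Next $56,500 at 24.5% = $13,842.50
Remaining $496,530 at 15% = $74,479.50
Fee: $60,800.00 + $54,870.00 + $13,842.50 + $74,479.50 = $203,992.00

$203,992.00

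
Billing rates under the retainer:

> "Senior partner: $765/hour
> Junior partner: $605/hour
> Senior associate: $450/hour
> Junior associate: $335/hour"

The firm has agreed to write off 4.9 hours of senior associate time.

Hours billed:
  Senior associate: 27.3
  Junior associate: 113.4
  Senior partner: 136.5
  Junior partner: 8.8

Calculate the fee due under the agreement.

$157,815.50

Senior partner: 136.5 × $765 = $104,422.50
Junior partner: 8.8 × $605 = $5,324.00
Senior associate: 27.3 × $450 = $12,285.00
Junior associate: 113.4 × $335 = $37,989.00
Subtotal: $160,020.50
Write-off: 4.9 × $450 = $2,205.00
Total: $160,020.50 − $2,205.00 = $157,815.50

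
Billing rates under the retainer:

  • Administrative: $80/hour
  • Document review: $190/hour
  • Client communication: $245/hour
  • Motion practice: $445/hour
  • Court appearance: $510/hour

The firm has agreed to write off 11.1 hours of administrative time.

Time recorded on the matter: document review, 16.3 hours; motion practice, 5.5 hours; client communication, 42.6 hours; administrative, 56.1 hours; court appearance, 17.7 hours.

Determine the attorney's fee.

$28,608.50

Administrative: 56.1 × $80 = $4,488.00
Document review: 16.3 × $190 = $3,097.00
Client communication: 42.6 × $245 = $10,437.00
Motion practice: 5.5 × $445 = $2,447.50
Court appearance: 17.7 × $510 = $9,027.00
Subtotal: $29,496.50
Write-off: 11.1 × $80 = $888.00
Total: $29,496.50 − $888.00 = $28,608.50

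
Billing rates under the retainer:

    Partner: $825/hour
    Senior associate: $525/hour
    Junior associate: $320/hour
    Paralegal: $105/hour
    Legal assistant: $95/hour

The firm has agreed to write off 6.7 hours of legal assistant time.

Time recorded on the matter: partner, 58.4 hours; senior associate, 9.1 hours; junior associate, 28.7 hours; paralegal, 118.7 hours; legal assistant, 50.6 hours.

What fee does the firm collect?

$78,775.50

Partner: 58.4 × $825 = $48,180.00
Senior associate: 9.1 × $525 = $4,777.50
Junior associate: 28.7 × $320 = $9,184.00
Paralegal: 118.7 × $105 = $12,463.50
Legal assistant: 50.6 × $95 = $4,807.00
Subtotal: $79,412.00
Write-off: 6.7 × $95 = $636.50
Total: $79,412.00 − $636.50 = $78,775.50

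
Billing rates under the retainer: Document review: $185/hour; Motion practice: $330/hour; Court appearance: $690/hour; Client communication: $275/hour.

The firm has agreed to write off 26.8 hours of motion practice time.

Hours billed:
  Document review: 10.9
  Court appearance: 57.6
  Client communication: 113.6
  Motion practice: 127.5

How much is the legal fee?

Document review: 10.9 × $185 = $2,016.50
Motion practice: 127.5 × $330 = $42,075.00
Court appearance: 57.6 × $690 = $39,744.00
Client communication: 113.6 × $275 = $31,240.00
Subtotal: $115,075.50
Write-off: 26.8 × $330 = $8,844.00
Total: $115,075.50 − $8,844.00 = $106,231.50

$106,231.50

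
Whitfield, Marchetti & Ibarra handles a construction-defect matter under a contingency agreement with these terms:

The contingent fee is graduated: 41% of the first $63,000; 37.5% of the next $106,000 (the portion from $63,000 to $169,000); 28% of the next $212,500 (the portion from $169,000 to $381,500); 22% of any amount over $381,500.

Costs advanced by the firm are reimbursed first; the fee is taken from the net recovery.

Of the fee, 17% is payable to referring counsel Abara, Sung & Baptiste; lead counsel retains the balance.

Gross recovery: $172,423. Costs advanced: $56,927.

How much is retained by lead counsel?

$37,778.28

Fee base (net of costs): $172,423 − $56,927 = $115,496
First $63,000 at 41% = $25,830.00
Remaining $52,496 at 37.5% = $19,686.00
Fee: $25,830.00 + $19,686.00 = $45,516.00
Referral share: 17% of $45,516.00 = $7,737.72; lead counsel retains $45,516.00 − $7,737.72 = $37,778.28.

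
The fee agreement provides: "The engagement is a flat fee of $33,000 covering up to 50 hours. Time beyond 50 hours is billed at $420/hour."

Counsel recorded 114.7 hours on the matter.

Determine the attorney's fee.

Flat fee: $33,000.00
Excess hours: 114.7 − 50 = 64.7
Overrun: 64.7 × $420 = $27,174.00
Total: $33,000.00 + $27,174.00 = $60,174.00

$60,174.00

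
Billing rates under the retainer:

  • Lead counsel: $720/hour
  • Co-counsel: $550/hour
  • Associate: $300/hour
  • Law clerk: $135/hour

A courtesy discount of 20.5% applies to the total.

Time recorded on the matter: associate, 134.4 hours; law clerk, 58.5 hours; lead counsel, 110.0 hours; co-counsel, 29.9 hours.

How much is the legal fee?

$114,370.69

Lead counsel: 110.0 × $720 = $79,200.00
Co-counsel: 29.9 × $550 = $16,445.00
Associate: 134.4 × $300 = $40,320.00
Law clerk: 58.5 × $135 = $7,897.50
Subtotal: $143,862.50
Less 20.5% discount: −$29,491.81
Total: $143,862.50 − $29,491.81 = $114,370.69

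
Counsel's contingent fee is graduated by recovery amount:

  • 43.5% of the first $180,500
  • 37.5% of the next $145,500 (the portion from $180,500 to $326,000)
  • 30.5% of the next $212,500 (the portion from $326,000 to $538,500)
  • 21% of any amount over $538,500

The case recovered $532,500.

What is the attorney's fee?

First $180,500 at 43.5% = $78,517.50
Next $145,500 at 37.5% = $54,562.50
Remaining $206,500 at 30.5% = $62,982.50
Fee: $78,517.50 + $54,562.50 + $62,982.50 = $196,062.50

$196,062.50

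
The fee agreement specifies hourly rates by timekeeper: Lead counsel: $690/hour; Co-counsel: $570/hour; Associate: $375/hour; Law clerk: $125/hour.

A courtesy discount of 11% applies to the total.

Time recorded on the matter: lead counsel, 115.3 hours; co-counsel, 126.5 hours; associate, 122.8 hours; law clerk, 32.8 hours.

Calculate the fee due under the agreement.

Lead counsel: 115.3 × $690 = $79,557.00
Co-counsel: 126.5 × $570 = $72,105.00
Associate: 122.8 × $375 = $46,050.00
Law clerk: 32.8 × $125 = $4,100.00
Subtotal: $201,812.00
Less 11% discount: −$22,199.32
Total: $201,812.00 − $22,199.32 = $179,612.68

$179,612.68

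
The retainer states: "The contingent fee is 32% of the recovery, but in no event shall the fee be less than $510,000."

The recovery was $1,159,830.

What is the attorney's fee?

32% of $1,159,830 = $371,145.60
That is below the $510,000 minimum, so the minimum applies.

$510,000.00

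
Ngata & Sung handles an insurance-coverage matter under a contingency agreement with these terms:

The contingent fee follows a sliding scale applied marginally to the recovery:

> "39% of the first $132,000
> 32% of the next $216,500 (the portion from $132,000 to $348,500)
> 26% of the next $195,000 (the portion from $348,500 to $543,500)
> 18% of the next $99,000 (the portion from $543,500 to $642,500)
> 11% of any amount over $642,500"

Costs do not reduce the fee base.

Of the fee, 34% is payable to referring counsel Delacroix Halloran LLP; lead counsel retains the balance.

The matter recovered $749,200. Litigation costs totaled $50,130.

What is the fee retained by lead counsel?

$132,671.22

Fee base is the gross recovery, $749,200; costs are reimbursed separately.
First $132,000 at 39% = $51,480.00
Next $216,500 at 32% = $69,280.00
Next $195,000 at 26% = $50,700.00
Next $99,000 at 18% = $17,820.00
Remaining $106,700 at 11% = $11,737.00
Fee: $51,480.00 + $69,280.00 + $50,700.00 + $17,820.00 + $11,737.00 = $201,017.00
Referral share: 34% of $201,017.00 = $68,345.78; lead counsel retains $201,017.00 − $68,345.78 = $132,671.22.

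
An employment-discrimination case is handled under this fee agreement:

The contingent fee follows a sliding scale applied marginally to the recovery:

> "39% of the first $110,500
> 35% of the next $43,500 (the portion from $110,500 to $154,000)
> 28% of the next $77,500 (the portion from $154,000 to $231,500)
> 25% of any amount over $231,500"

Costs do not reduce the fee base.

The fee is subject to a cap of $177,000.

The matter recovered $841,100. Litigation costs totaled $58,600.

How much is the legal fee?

$177,000.00

Fee base is the gross recovery, $841,100; costs are reimbursed separately.
First $110,500 at 39% = $43,095.00
Next $43,500 at 35% = $15,225.00
Next $77,500 at 28% = $21,700.00
Remaining $609,600 at 25% = $152,400.00
Fee: $43,095.00 + $15,225.00 + $21,700.00 + $152,400.00 = $232,420.00
$232,420.00 exceeds the $177,000 cap, so the fee is capped at $177,000.00.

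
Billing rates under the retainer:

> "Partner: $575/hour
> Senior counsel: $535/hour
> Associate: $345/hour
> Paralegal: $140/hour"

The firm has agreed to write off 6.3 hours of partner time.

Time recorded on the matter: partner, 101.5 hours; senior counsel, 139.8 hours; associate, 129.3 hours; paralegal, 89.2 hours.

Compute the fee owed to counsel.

$186,629.50

Partner: 101.5 × $575 = $58,362.50
Senior counsel: 139.8 × $535 = $74,793.00
Associate: 129.3 × $345 = $44,608.50
Paralegal: 89.2 × $140 = $12,488.00
Subtotal: $190,252.00
Write-off: 6.3 × $575 = $3,622.50
Total: $190,252.00 − $3,622.50 = $186,629.50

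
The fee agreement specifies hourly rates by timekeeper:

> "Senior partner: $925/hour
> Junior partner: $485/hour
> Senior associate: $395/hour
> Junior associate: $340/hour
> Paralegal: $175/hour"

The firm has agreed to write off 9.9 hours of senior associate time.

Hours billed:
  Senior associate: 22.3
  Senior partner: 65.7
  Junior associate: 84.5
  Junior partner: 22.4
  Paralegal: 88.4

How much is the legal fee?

$120,734.50

Senior partner: 65.7 × $925 = $60,772.50
Junior partner: 22.4 × $485 = $10,864.00
Senior associate: 22.3 × $395 = $8,808.50
Junior associate: 84.5 × $340 = $28,730.00
Paralegal: 88.4 × $175 = $15,470.00
Subtotal: $124,645.00
Write-off: 9.9 × $395 = $3,910.50
Total: $124,645.00 − $3,910.50 = $120,734.50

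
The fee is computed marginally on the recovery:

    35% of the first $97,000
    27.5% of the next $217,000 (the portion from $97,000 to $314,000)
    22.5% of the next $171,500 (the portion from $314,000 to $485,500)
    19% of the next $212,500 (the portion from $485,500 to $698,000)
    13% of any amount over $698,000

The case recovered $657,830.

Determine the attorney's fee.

$164,955.20

First $97,000 at 35% = $33,950.00
Next $217,000 at 27.5% = $59,675.00
Next $171,500 at 22.5% = $38,587.50
Remaining $172,330 at 19% = $32,742.70
Fee: $33,950.00 + $59,675.00 + $38,587.50 + $32,742.70 = $164,955.20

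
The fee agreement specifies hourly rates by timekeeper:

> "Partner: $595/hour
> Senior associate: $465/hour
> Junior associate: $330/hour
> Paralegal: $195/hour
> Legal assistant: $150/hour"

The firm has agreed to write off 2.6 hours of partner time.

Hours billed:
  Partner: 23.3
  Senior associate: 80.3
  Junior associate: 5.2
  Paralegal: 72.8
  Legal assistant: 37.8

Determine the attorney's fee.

$71,238.00

Partner: 23.3 × $595 = $13,863.50
Senior associate: 80.3 × $465 = $37,339.50
Junior associate: 5.2 × $330 = $1,716.00
Paralegal: 72.8 × $195 = $14,196.00
Legal assistant: 37.8 × $150 = $5,670.00
Subtotal: $72,785.00
Write-off: 2.6 × $595 = $1,547.00
Total: $72,785.00 − $1,547.00 = $71,238.00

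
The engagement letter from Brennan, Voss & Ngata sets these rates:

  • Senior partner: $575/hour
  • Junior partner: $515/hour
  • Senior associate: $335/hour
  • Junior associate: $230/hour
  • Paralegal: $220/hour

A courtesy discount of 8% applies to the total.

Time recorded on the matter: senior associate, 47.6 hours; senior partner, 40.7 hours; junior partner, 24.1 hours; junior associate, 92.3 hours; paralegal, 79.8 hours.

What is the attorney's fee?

$83,301.40

Senior partner: 40.7 × $575 = $23,402.50
Junior partner: 24.1 × $515 = $12,411.50
Senior associate: 47.6 × $335 = $15,946.00
Junior associate: 92.3 × $230 = $21,229.00
Paralegal: 79.8 × $220 = $17,556.00
Subtotal: $90,545.00
Less 8% discount: −$7,243.60
Total: $90,545.00 − $7,243.60 = $83,301.40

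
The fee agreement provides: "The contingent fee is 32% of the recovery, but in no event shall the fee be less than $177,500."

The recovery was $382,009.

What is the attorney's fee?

$177,500.00

32% of $382,009 = $122,242.88
That is below the $177,500 minimum, so the minimum applies.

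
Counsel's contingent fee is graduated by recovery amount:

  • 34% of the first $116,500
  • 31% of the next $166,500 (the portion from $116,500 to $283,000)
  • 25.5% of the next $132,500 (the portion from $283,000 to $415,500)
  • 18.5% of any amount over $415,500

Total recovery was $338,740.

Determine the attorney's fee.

$105,438.70

First $116,500 at 34% = $39,610.00
Next $166,500 at 31% = $51,615.00
Remaining $55,740 at 25.5% = $14,213.70
Fee: $39,610.00 + $51,615.00 + $14,213.70 = $105,438.70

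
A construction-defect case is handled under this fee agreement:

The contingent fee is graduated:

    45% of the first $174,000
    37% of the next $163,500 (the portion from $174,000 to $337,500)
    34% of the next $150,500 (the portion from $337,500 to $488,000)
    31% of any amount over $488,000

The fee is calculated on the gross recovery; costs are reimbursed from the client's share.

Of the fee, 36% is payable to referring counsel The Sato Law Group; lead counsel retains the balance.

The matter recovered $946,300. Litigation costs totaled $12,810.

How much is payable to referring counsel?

$119,533.68

Fee base is the gross recovery, $946,300; costs are reimbursed separately.
First $174,000 at 45% = $78,300.00
Next $163,500 at 37% = $60,495.00
Next $150,500 at 34% = $51,170.00
Remaining $458,300 at 31% = $142,073.00
Fee: $78,300.00 + $60,495.00 + $51,170.00 + $142,073.00 = $332,038.00
Referral share: 36% of $332,038.00 = $119,533.68; lead counsel retains $332,038.00 − $119,533.68 = $212,504.32.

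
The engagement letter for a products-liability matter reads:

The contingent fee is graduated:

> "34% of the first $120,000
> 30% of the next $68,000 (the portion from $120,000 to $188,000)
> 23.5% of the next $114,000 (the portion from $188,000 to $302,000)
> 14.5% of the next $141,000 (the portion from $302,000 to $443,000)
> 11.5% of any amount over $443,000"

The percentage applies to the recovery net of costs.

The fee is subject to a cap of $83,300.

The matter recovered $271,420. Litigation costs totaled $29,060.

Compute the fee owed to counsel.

$73,974.60

Fee base (net of costs): $271,420 − $29,060 = $242,360
First $120,000 at 34% = $40,800.00
Next $68,000 at 30% = $20,400.00
Remaining $54,360 at 23.5% = $12,774.60
Fee: $40,800.00 + $20,400.00 + $12,774.60 = $73,974.60
$73,974.60 is under the $83,300 cap.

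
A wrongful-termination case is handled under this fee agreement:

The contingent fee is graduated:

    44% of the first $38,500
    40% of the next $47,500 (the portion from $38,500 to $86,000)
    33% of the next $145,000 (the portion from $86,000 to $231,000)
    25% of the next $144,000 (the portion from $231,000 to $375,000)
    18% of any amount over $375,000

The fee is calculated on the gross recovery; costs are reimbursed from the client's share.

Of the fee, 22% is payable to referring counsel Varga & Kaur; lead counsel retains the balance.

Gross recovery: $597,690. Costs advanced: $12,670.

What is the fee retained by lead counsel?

Fee base is the gross recovery, $597,690; costs are reimbursed separately.
First $38,500 at 44% = $16,940.00
Next $47,500 at 40% = $19,000.00
Next $145,000 at 33% = $47,850.00
Next $144,000 at 25% = $36,000.00
Remaining $222,690 at 18% = $40,084.20
Fee: $16,940.00 + $19,000.00 + $47,850.00 + $36,000.00 + $40,084.20 = $159,874.20
Referral share: 22% of $159,874.20 = $35,172.32; lead counsel retains $159,874.20 − $35,172.32 = $124,701.88.

$124,701.88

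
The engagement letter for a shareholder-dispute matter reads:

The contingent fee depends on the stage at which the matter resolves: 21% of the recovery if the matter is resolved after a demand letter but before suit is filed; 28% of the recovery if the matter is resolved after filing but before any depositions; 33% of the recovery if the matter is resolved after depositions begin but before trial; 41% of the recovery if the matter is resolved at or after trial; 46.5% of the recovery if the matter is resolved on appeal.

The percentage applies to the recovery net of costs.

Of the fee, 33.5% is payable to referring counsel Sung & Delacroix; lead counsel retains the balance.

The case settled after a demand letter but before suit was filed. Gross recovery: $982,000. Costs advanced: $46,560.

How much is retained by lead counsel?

$130,634.20

Fee base (net of costs): $982,000 − $46,560 = $935,440
The matter settled after a demand letter but before suit was filed, so the 21% rate applies.
$935,440 × 21% = $196,442.40
Referral share: 33.5% of $196,442.40 = $65,808.20; lead counsel retains $196,442.40 − $65,808.20 = $130,634.20.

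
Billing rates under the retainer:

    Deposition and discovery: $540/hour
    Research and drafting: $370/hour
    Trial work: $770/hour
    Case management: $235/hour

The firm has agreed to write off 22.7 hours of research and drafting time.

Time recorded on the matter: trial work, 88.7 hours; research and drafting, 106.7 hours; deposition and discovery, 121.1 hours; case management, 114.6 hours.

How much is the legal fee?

Deposition and discovery: 121.1 × $540 = $65,394.00
Research and drafting: 106.7 × $370 = $39,479.00
Trial work: 88.7 × $770 = $68,299.00
Case management: 114.6 × $235 = $26,931.00
Subtotal: $200,103.00
Write-off: 22.7 × $370 = $8,399.00
Total: $200,103.00 − $8,399.00 = $191,704.00

$191,704.00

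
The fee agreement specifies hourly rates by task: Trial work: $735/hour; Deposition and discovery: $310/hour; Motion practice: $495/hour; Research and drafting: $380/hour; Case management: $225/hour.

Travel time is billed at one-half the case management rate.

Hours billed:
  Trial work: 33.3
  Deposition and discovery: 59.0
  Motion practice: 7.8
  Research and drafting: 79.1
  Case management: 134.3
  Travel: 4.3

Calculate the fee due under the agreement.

$107,385.75

Trial work: 33.3 × $735 = $24,475.50
Deposition and discovery: 59.0 × $310 = $18,290.00
Motion practice: 7.8 × $495 = $3,861.00
Research and drafting: 79.1 × $380 = $30,058.00
Case management: 134.3 × $225 = $30,217.50
Subtotal: $24,475.50 + $18,290.00 + $3,861.00 + $30,058.00 + $30,217.50 = $106,902.00
Travel: 4.3 × ($225 ÷ 2) = 4.3 × $112.50 = $483.75
Total: $106,902.00 + $483.75 = $107,385.75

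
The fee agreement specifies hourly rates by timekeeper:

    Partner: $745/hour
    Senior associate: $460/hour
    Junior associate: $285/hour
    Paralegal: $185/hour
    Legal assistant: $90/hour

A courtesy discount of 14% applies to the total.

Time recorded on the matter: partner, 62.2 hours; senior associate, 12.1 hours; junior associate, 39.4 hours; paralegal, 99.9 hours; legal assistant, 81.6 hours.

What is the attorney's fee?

Partner: 62.2 × $745 = $46,339.00
Senior associate: 12.1 × $460 = $5,566.00
Junior associate: 39.4 × $285 = $11,229.00
Paralegal: 99.9 × $185 = $18,481.50
Legal assistant: 81.6 × $90 = $7,344.00
Subtotal: $88,959.50
Less 14% discount: −$12,454.33
Total: $88,959.50 − $12,454.33 = $76,505.17

$76,505.17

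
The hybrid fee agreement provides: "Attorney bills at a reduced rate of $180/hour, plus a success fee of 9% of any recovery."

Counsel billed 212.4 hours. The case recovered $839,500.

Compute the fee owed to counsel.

Hourly: 212.4 × $180 = $38,232.00
Success fee: 9% of $839,500 = $75,555.00
Total: $38,232.00 + $75,555.00 = $113,787.00

$113,787.00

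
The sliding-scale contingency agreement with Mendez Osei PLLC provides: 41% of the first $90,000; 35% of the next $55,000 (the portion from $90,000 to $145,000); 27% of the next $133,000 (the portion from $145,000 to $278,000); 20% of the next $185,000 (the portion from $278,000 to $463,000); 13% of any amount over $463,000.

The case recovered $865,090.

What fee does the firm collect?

$181,331.70

First $90,000 at 41% = $36,900.00
Next $55,000 at 35% = $19,250.00
Next $133,000 at 27% = $35,910.00
Next $185,000 at 20% = $37,000.00
Remaining $402,090 at 13% = $52,271.70
Fee: $36,900.00 + $19,250.00 + $35,910.00 + $37,000.00 + $52,271.70 = $181,331.70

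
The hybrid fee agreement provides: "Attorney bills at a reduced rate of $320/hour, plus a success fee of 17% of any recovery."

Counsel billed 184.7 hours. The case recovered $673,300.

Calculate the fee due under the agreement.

Hourly: 184.7 × $320 = $59,104.00
Success fee: 17% of $673,300 = $114,461.00
Total: $59,104.00 + $114,461.00 = $173,565.00

$173,565.00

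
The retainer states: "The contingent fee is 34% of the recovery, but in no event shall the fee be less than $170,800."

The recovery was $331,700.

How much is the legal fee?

$170,800.00

34% of $331,700 = $112,778.00
That is below the $170,800 minimum, so the minimum applies.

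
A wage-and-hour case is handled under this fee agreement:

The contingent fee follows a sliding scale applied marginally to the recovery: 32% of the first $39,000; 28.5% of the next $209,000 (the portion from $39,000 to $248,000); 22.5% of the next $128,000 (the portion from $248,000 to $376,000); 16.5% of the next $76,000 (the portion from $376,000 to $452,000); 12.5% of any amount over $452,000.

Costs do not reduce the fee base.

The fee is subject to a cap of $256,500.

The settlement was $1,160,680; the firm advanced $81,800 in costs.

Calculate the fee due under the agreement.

Fee base is the gross recovery, $1,160,680; costs are reimbursed separately.
First $39,000 at 32% = $12,480.00
Next $209,000 at 28.5% = $59,565.00
Next $128,000 at 22.5% = $28,800.00
Next $76,000 at 16.5% = $12,540.00
Remaining $708,680 at 12.5% = $88,585.00
Fee: $12,480.00 + $59,565.00 + $28,800.00 + $12,540.00 + $88,585.00 = $201,970.00
$201,970.00 is under the $256,500 cap.

$201,970.00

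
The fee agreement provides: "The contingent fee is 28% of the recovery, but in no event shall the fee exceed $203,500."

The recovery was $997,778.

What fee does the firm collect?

28% of $997,778 = $279,377.84
That exceeds the $203,500 cap, so the fee is capped at $203,500.

$203,500.00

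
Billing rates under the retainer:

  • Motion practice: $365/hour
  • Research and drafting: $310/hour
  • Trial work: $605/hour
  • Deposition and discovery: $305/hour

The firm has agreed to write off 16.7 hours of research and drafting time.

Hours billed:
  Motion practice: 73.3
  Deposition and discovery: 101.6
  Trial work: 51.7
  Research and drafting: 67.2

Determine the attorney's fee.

Motion practice: 73.3 × $365 = $26,754.50
Research and drafting: 67.2 × $310 = $20,832.00
Trial work: 51.7 × $605 = $31,278.50
Deposition and discovery: 101.6 × $305 = $30,988.00
Subtotal: $109,853.00
Write-off: 16.7 × $310 = $5,177.00
Total: $109,853.00 − $5,177.00 = $104,676.00

$104,676.00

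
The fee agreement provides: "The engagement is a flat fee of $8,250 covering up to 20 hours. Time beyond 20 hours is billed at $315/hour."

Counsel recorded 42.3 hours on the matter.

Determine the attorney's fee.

$15,274.50

Flat fee: $8,250.00
Excess hours: 42.3 − 20 = 22.3
Overrun: 22.3 × $315 = $7,024.50
Total: $8,250.00 + $7,024.50 = $15,274.50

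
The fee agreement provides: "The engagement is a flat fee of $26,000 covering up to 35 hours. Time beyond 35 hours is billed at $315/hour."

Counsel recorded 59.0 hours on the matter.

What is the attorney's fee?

$33,560.00

Flat fee: $26,000.00
Excess hours: 59.0 − 35 = 24.0
Overrun: 24.0 × $315 = $7,560.00
Total: $26,000.00 + $7,560.00 = $33,560.00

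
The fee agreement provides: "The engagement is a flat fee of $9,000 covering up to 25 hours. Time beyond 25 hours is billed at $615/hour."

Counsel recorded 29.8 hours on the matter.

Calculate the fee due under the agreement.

$11,952.00

Flat fee: $9,000.00
Excess hours: 29.8 − 25 = 4.8
Overrun: 4.8 × $615 = $2,952.00
Total: $9,000.00 + $2,952.00 = $11,952.00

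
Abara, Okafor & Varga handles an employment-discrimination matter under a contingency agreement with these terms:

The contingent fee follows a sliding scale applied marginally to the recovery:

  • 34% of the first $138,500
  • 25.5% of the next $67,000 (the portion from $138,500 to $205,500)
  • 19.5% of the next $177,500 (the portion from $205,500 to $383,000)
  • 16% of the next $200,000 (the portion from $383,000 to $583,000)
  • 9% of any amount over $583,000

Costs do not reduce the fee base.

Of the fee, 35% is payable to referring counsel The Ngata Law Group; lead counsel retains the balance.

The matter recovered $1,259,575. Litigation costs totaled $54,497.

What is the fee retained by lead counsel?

$124,591.51

Fee base is the gross recovery, $1,259,575; costs are reimbursed separately.
First $138,500 at 34% = $47,090.00
Next $67,000 at 25.5% = $17,085.00
Next $177,500 at 19.5% = $34,612.50
Next $200,000 at 16% = $32,000.00
Remaining $676,575 at 9% = $60,891.75
Fee: $47,090.00 + $17,085.00 + $34,612.50 + $32,000.00 + $60,891.75 = $191,679.25
Referral share: 35% of $191,679.25 = $67,087.74; lead counsel retains $191,679.25 − $67,087.74 = $124,591.51.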